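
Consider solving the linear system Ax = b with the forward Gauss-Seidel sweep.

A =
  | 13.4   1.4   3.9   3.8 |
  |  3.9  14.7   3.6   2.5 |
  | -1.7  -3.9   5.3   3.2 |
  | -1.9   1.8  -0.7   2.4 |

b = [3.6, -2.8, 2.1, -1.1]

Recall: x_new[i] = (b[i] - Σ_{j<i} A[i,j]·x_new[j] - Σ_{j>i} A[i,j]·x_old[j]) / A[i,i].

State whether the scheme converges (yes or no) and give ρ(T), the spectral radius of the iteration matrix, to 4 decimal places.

yes, ρ = 0.6986

Write A = D+L+U with D = diag(13.4, 14.7, 5.3, 2.4).
GS T = -(D+L)⁻¹U: row 0 first, T[0,2] = -(3.9)/(13.4) = -0.2910; later rows by forward substitution.
  T[0,:] = [+0.0000  -0.1045  -0.2910  -0.2836]
  T[1,:] = [+0.0000  +0.0277  -0.1677  -0.0948]
  T[2,:] = [+0.0000  -0.0131  -0.2167  -0.7645]
  T[3,:] = [+0.0000  -0.1073  -0.1679  -0.3764]
|λ(T)| sorted: 0.6986, 0.1323, 0.1323, 0.0000.
ρ = 0.6986; 0.6986 < 1 ⇒ converges.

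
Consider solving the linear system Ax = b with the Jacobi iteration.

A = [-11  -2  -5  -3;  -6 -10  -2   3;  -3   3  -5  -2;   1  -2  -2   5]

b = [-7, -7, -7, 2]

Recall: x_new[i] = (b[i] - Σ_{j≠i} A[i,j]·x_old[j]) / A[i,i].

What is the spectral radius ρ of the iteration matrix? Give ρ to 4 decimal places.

Diagonal D = diag(-11, -10, -5, 5); L, U strict lower/upper.
T_J = -D⁻¹(L+U): T[0,2] = -(-5)/(-11) = -0.4545; T[0,0] = 0.
  T[0,:] = [+0.0000 -0.1818 -0.4545 -0.2727]
  T[1,:] = [-0.6000 +0.0000 -0.2000 +0.3000]
  T[2,:] = [-0.6000 +0.6000 +0.0000 -0.4000]
  T[3,:] = [-0.2000 +0.4000 +0.4000 +0.0000]
|eigenvalues of T|: 0.8390, 0.6425, 0.6425, 0.0178.
ρ = 0.8390; 0.8390 < 1 ⇒ converges.

0.8390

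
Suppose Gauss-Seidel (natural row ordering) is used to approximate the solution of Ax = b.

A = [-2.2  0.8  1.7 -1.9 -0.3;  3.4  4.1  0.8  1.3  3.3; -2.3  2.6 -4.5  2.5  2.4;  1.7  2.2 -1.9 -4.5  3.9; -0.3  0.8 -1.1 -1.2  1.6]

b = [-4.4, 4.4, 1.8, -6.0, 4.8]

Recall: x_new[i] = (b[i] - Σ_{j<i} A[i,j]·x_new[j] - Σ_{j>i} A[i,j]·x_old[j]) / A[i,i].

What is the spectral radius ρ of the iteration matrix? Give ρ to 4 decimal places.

Split A = D + L + U, D = diag(-2.2, 4.1, -4.5, -4.5, 1.6).
GS T = -(D+L)⁻¹U: row 0 first, T[0,3] = -(-1.9)/(-2.2) = -0.8636; later rows by forward substitution.
  T[0,:] = [+0.0000  +0.3636  +0.7727  -0.8636  -0.1364]
  T[1,:] = [+0.0000  -0.3016  -0.8359  +0.3991  -0.6918]
  T[2,:] = [+0.0000  -0.3601  -0.8779  +1.2276  +0.2033]
  T[3,:] = [+0.0000  +0.1420  +0.2539  -0.6494  +0.3911]
  T[4,:] = [+0.0000  +0.0779  +0.1497  -0.0046  +0.7534]
|roots of det(T-λI)|: 1.5776, 0.7579, 0.2752, 0.0195, 0.0000.
ρ(T) = max|λ| = 1.5776; 1.5776 > 1: divergent.

1.5776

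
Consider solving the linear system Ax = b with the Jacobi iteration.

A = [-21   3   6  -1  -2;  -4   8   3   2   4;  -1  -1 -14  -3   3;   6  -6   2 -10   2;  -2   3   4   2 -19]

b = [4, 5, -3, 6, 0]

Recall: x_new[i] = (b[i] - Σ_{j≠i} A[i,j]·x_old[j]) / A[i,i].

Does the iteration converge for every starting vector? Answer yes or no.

yes

Split A = D + L + U, D = diag(-21, 8, -14, -10, -19).
Jacobi T = -D⁻¹(L+U): T[1,2] = -(3)/(8) = -0.3750; T[1,1] = 0.
  T[0,:] = [+0.0000  +0.1429  +0.2857  -0.0476  -0.0952]
  T[1,:] = [+0.5000  +0.0000  -0.3750  -0.2500  -0.5000]
  T[2,:] = [-0.0714  -0.0714  +0.0000  -0.2143  +0.2143]
  T[3,:] = [+0.6000  -0.6000  +0.2000  +0.0000  +0.2000]
  T[4,:] = [-0.1053  +0.1579  +0.2105  +0.1053  +0.0000]
eigenvalue magnitudes: 0.6201, 0.3278, 0.3278, 0.2781, 0.1415.
ρ = 0.6201; 0.6201 < 1 ⇒ converges.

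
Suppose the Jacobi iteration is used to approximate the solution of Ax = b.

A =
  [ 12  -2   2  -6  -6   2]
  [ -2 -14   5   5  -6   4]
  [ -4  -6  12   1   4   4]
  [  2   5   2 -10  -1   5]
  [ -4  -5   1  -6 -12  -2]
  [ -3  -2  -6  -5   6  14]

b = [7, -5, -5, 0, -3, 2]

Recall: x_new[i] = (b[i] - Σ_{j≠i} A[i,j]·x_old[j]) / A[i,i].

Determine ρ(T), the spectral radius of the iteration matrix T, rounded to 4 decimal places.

A = D + L + U where D = diag(12, -14, 12, -10, -12, 14).
Jacobi T = -D⁻¹(L+U): T[2,0] = -(-4)/(12) = +0.3333; T[2,2] = 0.
  T[0,:] = [+0.0000 +0.1667 -0.1667 +0.5000 +0.5000 -0.1667]
  T[1,:] = [-0.1429 +0.0000 +0.3571 +0.3571 -0.4286 +0.2857]
  T[2,:] = [+0.3333 +0.5000 +0.0000 -0.0833 -0.3333 -0.3333]
  T[3,:] = [+0.2000 +0.5000 +0.2000 +0.0000 -0.1000 +0.5000]
  T[4,:] = [-0.3333 -0.4167 +0.0833 -0.5000 +0.0000 -0.1667]
  T[5,:] = [+0.2143 +0.1429 +0.4286 +0.3571 -0.4286 +0.0000]
|eigenvalues of T|: 1.1346, 0.6699, 0.6559, 0.6559, 0.2474, 0.2474.
ρ = 1.1346; 1.1346 > 1: divergent.

1.1346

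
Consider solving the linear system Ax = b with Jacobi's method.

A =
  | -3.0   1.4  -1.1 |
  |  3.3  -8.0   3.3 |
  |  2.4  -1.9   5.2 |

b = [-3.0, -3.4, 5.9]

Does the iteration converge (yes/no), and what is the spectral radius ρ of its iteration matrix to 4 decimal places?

Split A = D + L + U, D = diag(-3, -8, 5.2).
Jacobi: T = -D⁻¹(L+U), T[0,2] = -(-1.1)/(-3) = -0.3667; T[0,0] = 0.
  T[0,:] = [+0.0000  +0.4667  -0.3667]
  T[1,:] = [+0.4125  +0.0000  +0.4125]
  T[2,:] = [-0.4615  +0.3654  +0.0000]
moduli |λ_i(T)| = 0.8285, 0.4171, 0.4171.
ρ(T) = max|λ| = 0.8285; 0.8285 < 1, so it converges for any x₀.

yes, ρ = 0.8285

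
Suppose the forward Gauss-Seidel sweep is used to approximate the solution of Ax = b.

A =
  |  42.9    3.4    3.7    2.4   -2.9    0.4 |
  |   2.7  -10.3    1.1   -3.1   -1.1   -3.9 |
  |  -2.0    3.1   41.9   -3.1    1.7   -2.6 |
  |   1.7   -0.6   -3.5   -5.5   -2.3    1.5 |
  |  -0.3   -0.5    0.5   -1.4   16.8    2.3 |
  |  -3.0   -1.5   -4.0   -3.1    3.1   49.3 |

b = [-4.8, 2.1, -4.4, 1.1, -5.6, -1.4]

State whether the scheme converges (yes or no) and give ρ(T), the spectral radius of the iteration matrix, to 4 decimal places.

yes, ρ = 0.1731

Split A = D + L + U, D = diag(42.9, -10.3, 41.9, -5.5, 16.8, 49.3).
GS T = -(D+L)⁻¹U: row 0 first, T[0,4] = -(-2.9)/(42.9) = +0.0676; later rows by forward substitution.
  T[0,:] = [+0.0000, -0.0793, -0.0862, -0.0559, +0.0676, -0.0093]
  T[1,:] = [+0.0000, -0.0208, +0.0842, -0.3156, -0.0891, -0.3811]
  T[2,:] = [+0.0000, -0.0022, -0.0103, +0.0947, -0.0308, +0.0898]
  T[3,:] = [+0.0000, -0.0208, -0.0293, -0.0431, -0.3680, +0.2543]
  T[4,:] = [+0.0000, -0.0037, -0.0012, -0.0168, -0.0312, -0.1299]
  T[5,:] = [+0.0000, -0.0067, -0.0053, -0.0070, -0.0223, +0.0193]
moduli |λ_i(T)| = 0.1731, 0.0769, 0.0634, 0.0634, 0.0407, 0.0000.
ρ = 0.1731; 0.1731 < 1: convergent.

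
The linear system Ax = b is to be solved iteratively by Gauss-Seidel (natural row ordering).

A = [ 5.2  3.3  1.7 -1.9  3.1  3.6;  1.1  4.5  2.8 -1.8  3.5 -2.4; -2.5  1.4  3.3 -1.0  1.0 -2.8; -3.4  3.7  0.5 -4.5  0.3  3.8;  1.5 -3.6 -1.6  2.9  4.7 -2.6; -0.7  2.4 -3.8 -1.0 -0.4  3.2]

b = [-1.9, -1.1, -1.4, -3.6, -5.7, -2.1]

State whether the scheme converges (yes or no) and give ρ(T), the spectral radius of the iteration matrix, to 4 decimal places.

Diagonal D = diag(5.2, 4.5, 3.3, -4.5, 4.7, 3.2); L, U strict lower/upper.
Gauss-Seidel: T = -(D+L)⁻¹U, row 0 first, T[0,2] = -(1.7)/(5.2) = -0.3269; later rows by forward substitution.
  T[0,:] = [+0.0000 -0.6346 -0.3269 +0.3654 -0.5962 -0.6923]
  T[1,:] = [+0.0000 +0.1551 -0.5423 +0.3107 -0.6321 +0.7026]
  T[2,:] = [+0.0000 -0.5466 -0.0176 +0.4480 -0.4865 +0.0260]
  T[3,:] = [+0.0000 +0.5463 -0.2008 +0.0292 -0.0567 +1.9481]
  T[4,:] = [+0.0000 -0.2018 -0.1931 +0.2559 -0.4245 +0.1191]
  T[5,:] = [+0.0000 -0.7587 +0.2274 +0.4201 -0.3049 -0.0239]
moduli |λ_i(T)| = 1.2327, 0.4965, 0.4965, 0.0734, 0.0433, 0.0000.
ρ = 1.2327; 1.2327 > 1 ⇒ diverges.

no, ρ = 1.2327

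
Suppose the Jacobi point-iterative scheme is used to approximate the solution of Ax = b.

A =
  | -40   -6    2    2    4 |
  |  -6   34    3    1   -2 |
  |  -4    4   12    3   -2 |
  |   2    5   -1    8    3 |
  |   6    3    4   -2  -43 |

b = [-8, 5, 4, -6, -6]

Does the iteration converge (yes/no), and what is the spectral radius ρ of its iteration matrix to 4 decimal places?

Diagonal D = diag(-40, 34, 12, 8, -43); L, U strict lower/upper.
T_J = -D⁻¹(L+U): T[1,2] = -(3)/(34) = -0.0882; T[1,1] = 0.
  T[0,:] = [+0.0000  -0.1500  +0.0500  +0.0500  +0.1000]
  T[1,:] = [+0.1765  +0.0000  -0.0882  -0.0294  +0.0588]
  T[2,:] = [+0.3333  -0.3333  +0.0000  -0.2500  +0.1667]
  T[3,:] = [-0.2500  -0.6250  +0.1250  +0.0000  -0.3750]
  T[4,:] = [+0.1395  +0.0698  +0.0930  -0.0465  +0.0000]
|roots of det(T-λI)|: 0.2925, 0.2394, 0.2394, 0.2266, 0.2266.
ρ(T) = max|λ| = 0.2925; 0.2925 < 1: convergent.

yes, ρ = 0.2925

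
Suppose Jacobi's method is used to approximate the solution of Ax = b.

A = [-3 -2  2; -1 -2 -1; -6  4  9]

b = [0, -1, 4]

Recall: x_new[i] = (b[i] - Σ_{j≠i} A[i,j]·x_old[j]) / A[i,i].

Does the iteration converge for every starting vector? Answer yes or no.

no

Write A = D+L+U with D = diag(-3, -2, 9).
T_J = -D⁻¹(L+U): T[0,2] = -(2)/(-3) = +0.6667; T[0,0] = 0.
  T[0,:] = [+0.0000, -0.6667, +0.6667]
  T[1,:] = [-0.5000, +0.0000, -0.5000]
  T[2,:] = [+0.6667, -0.4444, +0.0000]
|roots of det(T-λI)|: 1.1498, 0.6667, 0.4832.
ρ(T) = max|λ| = 1.1498; 1.1498 > 1: divergent.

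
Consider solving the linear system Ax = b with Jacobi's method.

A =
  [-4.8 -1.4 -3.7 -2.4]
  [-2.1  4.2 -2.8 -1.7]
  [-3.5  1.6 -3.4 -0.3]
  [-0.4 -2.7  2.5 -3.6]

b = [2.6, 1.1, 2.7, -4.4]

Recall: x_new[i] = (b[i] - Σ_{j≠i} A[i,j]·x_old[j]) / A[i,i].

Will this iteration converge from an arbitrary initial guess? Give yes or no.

no

Split A = D + L + U, D = diag(-4.8, 4.2, -3.4, -3.6).
T_J = -D⁻¹(L+U): T[1,3] = -(-1.7)/(4.2) = +0.4048; T[1,1] = 0.
  T[0,:] = [+0.0000 -0.2917 -0.7708 -0.5000]
  T[1,:] = [+0.5000 +0.0000 +0.6667 +0.4048]
  T[2,:] = [-1.0294 +0.4706 +0.0000 -0.0882]
  T[3,:] = [-0.1111 -0.7500 +0.6944 +0.0000]
moduli |λ_i(T)| = 1.1282, 0.8356, 0.8356, 0.0650.
ρ = 1.1282; 1.1282 > 1: divergent.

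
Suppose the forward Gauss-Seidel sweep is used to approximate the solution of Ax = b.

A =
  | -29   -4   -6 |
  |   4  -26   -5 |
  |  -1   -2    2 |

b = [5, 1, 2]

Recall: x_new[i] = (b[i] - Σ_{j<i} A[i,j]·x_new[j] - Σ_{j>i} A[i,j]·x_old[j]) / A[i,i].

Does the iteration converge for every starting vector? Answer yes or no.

Let D = diag(-29, -26, 2); L, U the strict triangles.
GS T = -(D+L)⁻¹U: row 0 first, T[0,2] = -(-6)/(-29) = -0.2069; later rows by forward substitution.
  T[0,:] = [+0.0000, -0.1379, -0.2069]
  T[1,:] = [+0.0000, -0.0212, -0.2241]
  T[2,:] = [+0.0000, -0.0902, -0.3276]
|roots of det(T-λI)|: 0.3834, 0.0346, 0.0000.
ρ = 0.3834; 0.3834 < 1, so it converges for any x₀.

yes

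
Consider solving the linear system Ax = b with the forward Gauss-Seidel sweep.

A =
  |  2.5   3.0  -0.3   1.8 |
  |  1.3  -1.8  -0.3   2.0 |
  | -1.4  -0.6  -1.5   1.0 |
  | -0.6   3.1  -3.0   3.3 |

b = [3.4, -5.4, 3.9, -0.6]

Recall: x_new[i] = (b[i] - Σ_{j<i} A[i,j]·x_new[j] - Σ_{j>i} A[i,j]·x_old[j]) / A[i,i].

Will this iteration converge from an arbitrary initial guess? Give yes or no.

Write A = D+L+U with D = diag(2.5, -1.8, -1.5, 3.3).
Gauss-Seidel: T = -(D+L)⁻¹U, row 0 first, T[0,1] = -(3)/(2.5) = -1.2000; later rows by forward substitution.
  T[0,:] = [+0.0000  -1.2000  +0.1200  -0.7200]
  T[1,:] = [+0.0000  -0.8667  -0.0800  +0.5911]
  T[2,:] = [+0.0000  +1.4667  -0.0800  +1.1022]
  T[3,:] = [+0.0000  +1.9293  +0.0242  +0.3158]
eigenvalue magnitudes: 1.4827, 0.8707, 0.0188, 0.0000.
spectral radius ρ = 1.4827; 1.4827 > 1 ⇒ diverges.

no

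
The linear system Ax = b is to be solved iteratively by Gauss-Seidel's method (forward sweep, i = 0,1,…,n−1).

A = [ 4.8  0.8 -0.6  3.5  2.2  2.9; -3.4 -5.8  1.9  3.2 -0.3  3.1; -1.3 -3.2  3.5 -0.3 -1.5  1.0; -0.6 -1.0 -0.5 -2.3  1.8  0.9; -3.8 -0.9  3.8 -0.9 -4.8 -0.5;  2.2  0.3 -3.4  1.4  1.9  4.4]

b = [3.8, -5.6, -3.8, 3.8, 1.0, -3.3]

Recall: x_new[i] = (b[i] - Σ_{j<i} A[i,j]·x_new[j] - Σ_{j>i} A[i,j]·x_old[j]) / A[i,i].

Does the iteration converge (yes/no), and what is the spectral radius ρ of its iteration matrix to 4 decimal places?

no, ρ = 1.3057

Let D = diag(4.8, -5.8, 3.5, -2.3, -4.8, 4.4); L, U the strict triangles.
Gauss-Seidel: T = -(D+L)⁻¹U, row 0 first, T[0,4] = -(2.2)/(4.8) = -0.4583; later rows by forward substitution.
  T[0,:] = [+0.0000 -0.1667 +0.1250 -0.7292 -0.4583 -0.6042]
  T[1,:] = [+0.0000 +0.0977 +0.2543 +0.9792 +0.2170 +0.8886]
  T[2,:] = [+0.0000 +0.0274 +0.2789 +0.7101 +0.4567 +0.3024]
  T[3,:] = [+0.0000 -0.0050 -0.2038 -0.3899 +0.7086 +0.0968]
  T[4,:] = [+0.0000 +0.1363 +0.1124 +1.0289 +0.5509 +0.4287]
  T[5,:] = [+0.0000 +0.0406 +0.1520 +0.5263 +0.1039 +0.2592]
eigenvalue magnitudes: 1.3057, 0.7713, 0.1815, 0.1815, 0.0058, 0.0000.
ρ(T) = max|λ| = 1.3057; 1.3057 > 1 ⇒ diverges.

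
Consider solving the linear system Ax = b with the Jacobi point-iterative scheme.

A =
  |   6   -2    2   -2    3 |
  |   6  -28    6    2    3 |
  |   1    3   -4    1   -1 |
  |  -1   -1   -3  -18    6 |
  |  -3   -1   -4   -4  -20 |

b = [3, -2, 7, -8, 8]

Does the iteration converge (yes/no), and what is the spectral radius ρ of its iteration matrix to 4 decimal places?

Let D = diag(6, -28, -4, -18, -20); L, U the strict triangles.
Jacobi: T = -D⁻¹(L+U), T[0,4] = -(3)/(6) = -0.5000; T[0,0] = 0.
  T[0,:] = [+0.0000, +0.3333, -0.3333, +0.3333, -0.5000]
  T[1,:] = [+0.2143, +0.0000, +0.2143, +0.0714, +0.1071]
  T[2,:] = [+0.2500, +0.7500, +0.0000, +0.2500, -0.2500]
  T[3,:] = [-0.0556, -0.0556, -0.1667, +0.0000, +0.3333]
  T[4,:] = [-0.1500, -0.0500, -0.2000, -0.2000, +0.0000]
|λ(T)| sorted: 0.5891, 0.4428, 0.4428, 0.1726, 0.1726.
spectral radius ρ = 0.5891; 0.5891 < 1 ⇒ converges.

yes, ρ = 0.5891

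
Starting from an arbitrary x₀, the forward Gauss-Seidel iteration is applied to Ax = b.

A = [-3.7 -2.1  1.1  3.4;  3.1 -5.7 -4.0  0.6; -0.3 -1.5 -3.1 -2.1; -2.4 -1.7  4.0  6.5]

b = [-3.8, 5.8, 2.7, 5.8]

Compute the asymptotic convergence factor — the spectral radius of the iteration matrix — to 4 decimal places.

0.9419

A = D + L + U where D = diag(-3.7, -5.7, -3.1, 6.5).
Gauss-Seidel: T = -(D+L)⁻¹U, row 0 first, T[0,3] = -(3.4)/(-3.7) = +0.9189; later rows by forward substitution.
  T[0,:] = [+0.0000, -0.5676, +0.2973, +0.9189]
  T[1,:] = [+0.0000, -0.3087, -0.5401, +0.6050]
  T[2,:] = [+0.0000, +0.2043, +0.2326, -1.0591]
  T[3,:] = [+0.0000, -0.4160, -0.1746, +1.1493]
moduli |λ_i(T)| = 0.9419, 0.3974, 0.2662, 0.0000.
ρ = 0.9419; 0.9419 < 1 ⇒ converges.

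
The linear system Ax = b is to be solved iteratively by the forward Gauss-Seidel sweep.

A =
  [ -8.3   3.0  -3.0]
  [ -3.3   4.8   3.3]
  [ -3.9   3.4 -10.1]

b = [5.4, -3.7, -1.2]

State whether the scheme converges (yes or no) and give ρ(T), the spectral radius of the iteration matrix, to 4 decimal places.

Let D = diag(-8.3, 4.8, -10.1); L, U the strict triangles.
Gauss-Seidel: T = -(D+L)⁻¹U, row 0 first, T[0,1] = -(3)/(-8.3) = +0.3614; later rows by forward substitution.
  T[0,:] = [+0.0000 +0.3614 -0.3614]
  T[1,:] = [+0.0000 +0.2485 -0.9360]
  T[2,:] = [+0.0000 -0.0559 -0.1755]
eigenvalue magnitudes: 0.3484, 0.2754, 0.0000.
spectral radius ρ = 0.3484; 0.3484 < 1, so it converges for any x₀.

yes, ρ = 0.3484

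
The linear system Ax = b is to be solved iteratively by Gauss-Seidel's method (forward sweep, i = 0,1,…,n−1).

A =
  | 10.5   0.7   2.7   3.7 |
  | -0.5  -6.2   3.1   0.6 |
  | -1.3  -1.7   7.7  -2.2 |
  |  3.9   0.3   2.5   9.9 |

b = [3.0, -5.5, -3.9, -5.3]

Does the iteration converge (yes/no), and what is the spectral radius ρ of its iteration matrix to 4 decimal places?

Diagonal D = diag(10.5, -6.2, 7.7, 9.9); L, U strict lower/upper.
Gauss-Seidel: T = -(D+L)⁻¹U, row 0 first, T[0,3] = -(3.7)/(10.5) = -0.3524; later rows by forward substitution.
  T[0,:] = [+0.0000  -0.0667  -0.2571  -0.3524]
  T[1,:] = [+0.0000  +0.0054  +0.5207  +0.1252]
  T[2,:] = [+0.0000  -0.0101  +0.0716  +0.2539]
  T[3,:] = [+0.0000  +0.0286  +0.0674  +0.0709]
|eigenvalues of T|: 0.2478, 0.1230, 0.1230, 0.0000.
spectral radius ρ = 0.2478; 0.2478 < 1 ⇒ converges.

yes, ρ = 0.2478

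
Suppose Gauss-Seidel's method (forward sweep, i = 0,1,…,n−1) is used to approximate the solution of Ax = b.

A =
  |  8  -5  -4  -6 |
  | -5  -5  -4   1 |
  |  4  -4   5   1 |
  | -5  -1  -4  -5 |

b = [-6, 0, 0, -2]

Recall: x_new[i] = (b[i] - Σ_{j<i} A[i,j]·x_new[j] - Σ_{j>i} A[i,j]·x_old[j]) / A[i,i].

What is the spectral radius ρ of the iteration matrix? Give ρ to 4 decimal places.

A = D + L + U where D = diag(8, -5, 5, -5).
T_GS = -(D+L)⁻¹U: row 0 first, T[0,1] = -(-5)/(8) = +0.6250; later rows by forward substitution.
  T[0,:] = [+0.0000, +0.6250, +0.5000, +0.7500]
  T[1,:] = [+0.0000, -0.6250, -1.3000, -0.5500]
  T[2,:] = [+0.0000, -1.0000, -1.4400, -1.2400]
  T[3,:] = [+0.0000, +0.3000, +0.9120, +0.3520]
eigenvalue magnitudes: 1.6473, 0.2464, 0.2464, 0.0000.
ρ = 1.6473; 1.6473 > 1: divergent.

1.6473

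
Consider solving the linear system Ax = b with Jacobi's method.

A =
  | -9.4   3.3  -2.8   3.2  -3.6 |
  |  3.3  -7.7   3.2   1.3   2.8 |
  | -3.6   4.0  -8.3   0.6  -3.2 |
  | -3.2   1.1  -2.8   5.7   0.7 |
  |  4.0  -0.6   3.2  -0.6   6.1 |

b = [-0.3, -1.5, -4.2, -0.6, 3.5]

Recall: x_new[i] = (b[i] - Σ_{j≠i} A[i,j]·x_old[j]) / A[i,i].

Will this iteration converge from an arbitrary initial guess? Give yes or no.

no

A = D + L + U where D = diag(-9.4, -7.7, -8.3, 5.7, 6.1).
T_J = -D⁻¹(L+U): T[4,1] = -(-0.6)/(6.1) = +0.0984; T[4,4] = 0.
  T[0,:] = [+0.0000  +0.3511  -0.2979  +0.3404  -0.3830]
  T[1,:] = [+0.4286  +0.0000  +0.4156  +0.1688  +0.3636]
  T[2,:] = [-0.4337  +0.4819  +0.0000  +0.0723  -0.3855]
  T[3,:] = [+0.5614  -0.1930  +0.4912  +0.0000  -0.1228]
  T[4,:] = [-0.6557  +0.0984  -0.5246  +0.0984  +0.0000]
eigenvalue magnitudes: 1.2892, 0.7551, 0.3945, 0.2295, 0.2295.
ρ = 1.2892; 1.2892 > 1: divergent.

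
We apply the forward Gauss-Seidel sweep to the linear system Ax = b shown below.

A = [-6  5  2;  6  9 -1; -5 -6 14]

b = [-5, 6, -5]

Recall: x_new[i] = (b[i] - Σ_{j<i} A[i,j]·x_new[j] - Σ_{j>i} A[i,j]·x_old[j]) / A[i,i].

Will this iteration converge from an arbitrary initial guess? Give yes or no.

Diagonal D = diag(-6, 9, 14); L, U strict lower/upper.
GS T = -(D+L)⁻¹U: row 0 first, T[0,1] = -(5)/(-6) = +0.8333; later rows by forward substitution.
  T[0,:] = [+0.0000  +0.8333  +0.3333]
  T[1,:] = [+0.0000  -0.5556  -0.1111]
  T[2,:] = [+0.0000  +0.0595  +0.0714]
|roots of det(T-λI)|: 0.5448, 0.0607, 0.0000.
spectral radius ρ = 0.5448; 0.5448 < 1, so it converges for any x₀.

yes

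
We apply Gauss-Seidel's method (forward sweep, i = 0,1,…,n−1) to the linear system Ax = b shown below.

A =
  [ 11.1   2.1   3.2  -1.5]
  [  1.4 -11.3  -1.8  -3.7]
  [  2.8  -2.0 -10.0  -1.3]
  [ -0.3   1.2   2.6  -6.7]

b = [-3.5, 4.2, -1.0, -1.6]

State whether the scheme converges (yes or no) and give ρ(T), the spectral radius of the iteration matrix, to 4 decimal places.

yes, ρ = 0.1839

Diagonal D = diag(11.1, -11.3, -10, -6.7); L, U strict lower/upper.
GS T = -(D+L)⁻¹U: row 0 first, T[0,3] = -(-1.5)/(11.1) = +0.1351; later rows by forward substitution.
  T[0,:] = [+0.0000  -0.1892  -0.2883  +0.1351]
  T[1,:] = [+0.0000  -0.0234  -0.1950  -0.3107]
  T[2,:] = [+0.0000  -0.0483  -0.0417  -0.0300]
  T[3,:] = [+0.0000  -0.0145  -0.0382  -0.0733]
|roots of det(T-λI)|: 0.1839, 0.0610, 0.0156, 0.0000.
spectral radius ρ = 0.1839; 0.1839 < 1: convergent.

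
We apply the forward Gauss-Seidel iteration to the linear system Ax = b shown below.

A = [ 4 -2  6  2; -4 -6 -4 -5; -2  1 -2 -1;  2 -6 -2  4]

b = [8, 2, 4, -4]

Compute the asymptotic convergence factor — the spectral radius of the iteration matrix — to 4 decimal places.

Let D = diag(4, -6, -2, 4); L, U the strict triangles.
Gauss-Seidel: T = -(D+L)⁻¹U, row 0 first, T[0,2] = -(6)/(4) = -1.5000; later rows by forward substitution.
  T[0,:] = [+0.0000 +0.5000 -1.5000 -0.5000]
  T[1,:] = [+0.0000 -0.3333 +0.3333 -0.5000]
  T[2,:] = [+0.0000 -0.6667 +1.6667 -0.2500]
  T[3,:] = [+0.0000 -1.0833 +2.0833 -0.6250]
|eigenvalues of T|: 1.4751, 0.8344, 0.0677, 0.0000.
spectral radius ρ = 1.4751; 1.4751 > 1, so it fails to converge.

1.4751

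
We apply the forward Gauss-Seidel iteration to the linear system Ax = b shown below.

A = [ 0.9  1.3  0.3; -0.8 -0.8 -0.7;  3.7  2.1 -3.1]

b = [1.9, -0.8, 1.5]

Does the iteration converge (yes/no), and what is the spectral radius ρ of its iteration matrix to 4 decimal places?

no, ρ = 1.6142

Let D = diag(0.9, -0.8, -3.1); L, U the strict triangles.
Gauss-Seidel: T = -(D+L)⁻¹U, row 0 first, T[0,2] = -(0.3)/(0.9) = -0.3333; later rows by forward substitution.
  T[0,:] = [+0.0000, -1.4444, -0.3333]
  T[1,:] = [+0.0000, +1.4444, -0.5417]
  T[2,:] = [+0.0000, -0.7455, -0.7648]
|roots of det(T-λI)|: 1.6142, 0.9345, 0.0000.
ρ = 1.6142; 1.6142 > 1: divergent.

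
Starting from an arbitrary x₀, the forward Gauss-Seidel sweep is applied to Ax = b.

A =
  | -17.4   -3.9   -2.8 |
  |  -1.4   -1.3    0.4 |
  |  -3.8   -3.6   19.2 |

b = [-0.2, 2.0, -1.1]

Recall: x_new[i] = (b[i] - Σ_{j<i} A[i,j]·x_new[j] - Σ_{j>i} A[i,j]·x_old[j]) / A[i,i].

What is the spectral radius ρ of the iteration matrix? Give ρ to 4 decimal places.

Write A = D+L+U with D = diag(-17.4, -1.3, 19.2).
GS T = -(D+L)⁻¹U: row 0 first, T[0,1] = -(-3.9)/(-17.4) = -0.2241; later rows by forward substitution.
  T[0,:] = [+0.0000  -0.2241  -0.1609]
  T[1,:] = [+0.0000  +0.2414  +0.4810]
  T[2,:] = [+0.0000  +0.0009  +0.0583]
|eigenvalues of T|: 0.2437, 0.0560, 0.0000.
ρ = 0.2437; 0.2437 < 1: convergent.

0.2437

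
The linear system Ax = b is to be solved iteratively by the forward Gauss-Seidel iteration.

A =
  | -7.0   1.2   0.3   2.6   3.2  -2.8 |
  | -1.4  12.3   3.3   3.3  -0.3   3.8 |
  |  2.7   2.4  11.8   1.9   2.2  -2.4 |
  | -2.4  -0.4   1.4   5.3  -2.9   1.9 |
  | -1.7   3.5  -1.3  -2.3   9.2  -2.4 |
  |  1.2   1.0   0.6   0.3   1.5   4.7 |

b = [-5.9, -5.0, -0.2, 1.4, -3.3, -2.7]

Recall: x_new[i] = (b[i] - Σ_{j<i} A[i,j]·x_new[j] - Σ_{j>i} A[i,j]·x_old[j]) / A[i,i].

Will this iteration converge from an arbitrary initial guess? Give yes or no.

yes

Split A = D + L + U, D = diag(-7, 12.3, 11.8, 5.3, 9.2, 4.7).
Gauss-Seidel: T = -(D+L)⁻¹U, row 0 first, T[0,5] = -(-2.8)/(-7) = -0.4000; later rows by forward substitution.
  T[0,:] = [+0.0000 +0.1714 +0.0429 +0.3714 +0.4571 -0.4000]
  T[1,:] = [+0.0000 +0.0195 -0.2634 -0.2260 +0.0764 -0.3545]
  T[2,:] = [+0.0000 -0.0432 +0.0438 -0.2000 -0.3066 +0.3670]
  T[3,:] = [+0.0000 +0.0905 -0.0120 +0.2040 +0.8409 -0.6633]
  T[4,:] = [+0.0000 +0.0408 +0.1113 +0.1773 +0.2223 +0.2078]
  T[5,:] = [+0.0000 -0.0612 +0.0048 -0.0908 -0.2185 +0.1067]
|roots of det(T-λI)|: 0.5361, 0.2643, 0.2463, 0.0880, 0.0880, 0.0000.
spectral radius ρ = 0.5361; 0.5361 < 1, so it converges for any x₀.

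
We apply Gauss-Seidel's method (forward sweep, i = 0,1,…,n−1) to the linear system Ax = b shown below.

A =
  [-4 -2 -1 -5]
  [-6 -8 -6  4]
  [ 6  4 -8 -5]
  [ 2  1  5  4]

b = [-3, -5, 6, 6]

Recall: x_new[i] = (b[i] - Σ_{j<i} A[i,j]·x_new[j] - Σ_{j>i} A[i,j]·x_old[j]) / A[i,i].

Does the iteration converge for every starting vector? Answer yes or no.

A = D + L + U where D = diag(-4, -8, -8, 4).
Gauss-Seidel: T = -(D+L)⁻¹U, row 0 first, T[0,3] = -(-5)/(-4) = -1.2500; later rows by forward substitution.
  T[0,:] = [+0.0000, -0.5000, -0.2500, -1.2500]
  T[1,:] = [+0.0000, +0.3750, -0.5625, +1.4375]
  T[2,:] = [+0.0000, -0.1875, -0.4688, -0.8438]
  T[3,:] = [+0.0000, +0.3906, +0.8516, +1.3203]
|roots of det(T-λI)|: 1.4528, 0.2840, 0.2840, 0.0000.
spectral radius ρ = 1.4528; 1.4528 > 1, so it fails to converge.

no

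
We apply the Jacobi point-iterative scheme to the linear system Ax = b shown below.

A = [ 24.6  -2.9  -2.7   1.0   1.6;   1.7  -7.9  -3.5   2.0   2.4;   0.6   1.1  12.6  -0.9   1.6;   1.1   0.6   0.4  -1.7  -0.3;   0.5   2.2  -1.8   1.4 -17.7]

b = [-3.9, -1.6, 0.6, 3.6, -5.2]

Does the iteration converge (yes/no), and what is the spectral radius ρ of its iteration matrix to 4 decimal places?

yes, ρ = 0.4273

Split A = D + L + U, D = diag(24.6, -7.9, 12.6, -1.7, -17.7).
Jacobi T = -D⁻¹(L+U): T[4,3] = -(1.4)/(-17.7) = +0.0791; T[4,4] = 0.
  T[0,:] = [+0.0000, +0.1179, +0.1098, -0.0407, -0.0650]
  T[1,:] = [+0.2152, +0.0000, -0.4430, +0.2532, +0.3038]
  T[2,:] = [-0.0476, -0.0873, +0.0000, +0.0714, -0.1270]
  T[3,:] = [+0.6471, +0.3529, +0.2353, +0.0000, -0.1765]
  T[4,:] = [+0.0282, +0.1243, -0.1017, +0.0791, +0.0000]
moduli |λ_i(T)| = 0.4273, 0.3338, 0.1712, 0.1406, 0.0630.
ρ(T) = max|λ| = 0.4273; 0.4273 < 1, so it converges for any x₀.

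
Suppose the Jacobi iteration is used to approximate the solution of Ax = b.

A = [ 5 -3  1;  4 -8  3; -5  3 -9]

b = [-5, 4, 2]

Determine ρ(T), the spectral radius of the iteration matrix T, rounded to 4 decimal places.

Diagonal D = diag(5, -8, -9); L, U strict lower/upper.
Jacobi: T = -D⁻¹(L+U), T[0,1] = -(-3)/(5) = +0.6000; T[0,0] = 0.
  T[0,:] = [+0.0000, +0.6000, -0.2000]
  T[1,:] = [+0.5000, +0.0000, +0.3750]
  T[2,:] = [-0.5556, +0.3333, +0.0000]
eigenvalue magnitudes: 0.8499, 0.4316, 0.4316.
ρ(T) = max|λ| = 0.8499; 0.8499 < 1, so it converges for any x₀.

0.8499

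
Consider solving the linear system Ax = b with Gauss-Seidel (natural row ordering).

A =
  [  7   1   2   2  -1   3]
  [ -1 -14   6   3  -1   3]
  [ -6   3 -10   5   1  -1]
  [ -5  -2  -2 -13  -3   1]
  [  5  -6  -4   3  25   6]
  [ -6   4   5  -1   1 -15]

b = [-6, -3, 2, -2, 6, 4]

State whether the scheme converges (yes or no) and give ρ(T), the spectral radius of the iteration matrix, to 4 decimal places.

yes, ρ = 0.7628

A = D + L + U where D = diag(7, -14, -10, -13, 25, -15).
T_GS = -(D+L)⁻¹U: row 0 first, T[0,3] = -(2)/(7) = -0.2857; later rows by forward substitution.
  T[0,:] = [+0.0000  -0.1429  -0.2857  -0.2857  +0.1429  -0.4286]
  T[1,:] = [+0.0000  +0.0102  +0.4490  +0.2347  -0.0816  +0.2449]
  T[2,:] = [+0.0000  +0.0888  +0.3061  +0.7418  -0.0102  +0.2306]
  T[3,:] = [+0.0000  +0.0397  -0.0063  -0.0403  -0.2716  +0.1686]
  T[4,:] = [+0.0000  +0.0405  +0.2146  +0.2370  -0.0172  -0.0788]
  T[5,:] = [+0.0000  +0.0895  +0.3508  +0.4426  -0.0654  +0.2971]
moduli |λ_i(T)| = 0.7628, 0.2353, 0.2353, 0.1267, 0.1267, 0.0000.
spectral radius ρ = 0.7628; 0.7628 < 1 ⇒ converges.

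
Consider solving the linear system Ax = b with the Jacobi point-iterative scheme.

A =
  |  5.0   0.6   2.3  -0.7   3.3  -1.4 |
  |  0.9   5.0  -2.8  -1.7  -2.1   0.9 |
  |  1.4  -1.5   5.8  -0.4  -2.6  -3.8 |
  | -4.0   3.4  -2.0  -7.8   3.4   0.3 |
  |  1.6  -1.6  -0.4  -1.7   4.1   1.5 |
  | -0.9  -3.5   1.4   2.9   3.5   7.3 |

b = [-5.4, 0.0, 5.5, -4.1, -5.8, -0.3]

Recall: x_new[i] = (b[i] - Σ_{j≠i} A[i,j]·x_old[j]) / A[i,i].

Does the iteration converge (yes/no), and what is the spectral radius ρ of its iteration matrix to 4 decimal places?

no, ρ = 1.2705

A = D + L + U where D = diag(5, 5, 5.8, -7.8, 4.1, 7.3).
Jacobi: T = -D⁻¹(L+U), T[4,1] = -(-1.6)/(4.1) = +0.3902; T[4,4] = 0.
  T[0,:] = [+0.0000, -0.1200, -0.4600, +0.1400, -0.6600, +0.2800]
  T[1,:] = [-0.1800, +0.0000, +0.5600, +0.3400, +0.4200, -0.1800]
  T[2,:] = [-0.2414, +0.2586, +0.0000, +0.0690, +0.4483, +0.6552]
  T[3,:] = [-0.5128, +0.4359, -0.2564, +0.0000, +0.4359, +0.0385]
  T[4,:] = [-0.3902, +0.3902, +0.0976, +0.4146, +0.0000, -0.3659]
  T[5,:] = [+0.1233, +0.4795, -0.1918, -0.3973, -0.4795, +0.0000]
|eigenvalues of T|: 1.2705, 0.8069, 0.8069, 0.4658, 0.4093, 0.1089.
ρ(T) = max|λ| = 1.2705; 1.2705 > 1 ⇒ diverges.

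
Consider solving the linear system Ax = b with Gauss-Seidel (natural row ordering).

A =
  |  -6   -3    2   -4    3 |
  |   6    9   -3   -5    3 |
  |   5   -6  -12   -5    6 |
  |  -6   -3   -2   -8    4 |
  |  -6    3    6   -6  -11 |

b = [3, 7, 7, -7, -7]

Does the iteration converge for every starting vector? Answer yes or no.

A = D + L + U where D = diag(-6, 9, -12, -8, -11).
T_GS = -(D+L)⁻¹U: row 0 first, T[0,1] = -(-3)/(-6) = -0.5000; later rows by forward substitution.
  T[0,:] = [+0.0000, -0.5000, +0.3333, -0.6667, +0.5000]
  T[1,:] = [+0.0000, +0.3333, +0.1111, +1.0000, -0.6667]
  T[2,:] = [+0.0000, -0.3750, +0.0833, -1.1944, +1.0417]
  T[3,:] = [+0.0000, +0.3438, -0.3125, +0.4236, +0.1146]
  T[4,:] = [+0.0000, -0.0284, +0.0644, -0.2462, +0.0511]
|eigenvalues of T|: 1.2720, 0.2989, 0.2989, 0.1667, 0.0000.
ρ = 1.2720; 1.2720 > 1: divergent.

no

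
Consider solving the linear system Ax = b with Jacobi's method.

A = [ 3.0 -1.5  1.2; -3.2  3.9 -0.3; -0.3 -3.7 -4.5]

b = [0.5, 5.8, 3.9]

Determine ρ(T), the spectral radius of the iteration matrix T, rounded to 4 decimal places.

Diagonal D = diag(3, 3.9, -4.5); L, U strict lower/upper.
Jacobi T = -D⁻¹(L+U): T[0,2] = -(1.2)/(3) = -0.4000; T[0,0] = 0.
  T[0,:] = [+0.0000  +0.5000  -0.4000]
  T[1,:] = [+0.8205  +0.0000  +0.0769]
  T[2,:] = [-0.0667  -0.8222  +0.0000]
eigenvalue magnitudes: 0.8333, 0.5664, 0.5664.
ρ = 0.8333; 0.8333 < 1: convergent.

0.8333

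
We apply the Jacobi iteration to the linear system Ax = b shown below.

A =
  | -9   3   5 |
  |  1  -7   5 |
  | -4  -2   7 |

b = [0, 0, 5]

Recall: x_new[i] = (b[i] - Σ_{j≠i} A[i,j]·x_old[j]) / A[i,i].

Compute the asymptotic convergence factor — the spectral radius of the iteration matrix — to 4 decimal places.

A = D + L + U where D = diag(-9, -7, 7).
T_J = -D⁻¹(L+U): T[0,2] = -(5)/(-9) = +0.5556; T[0,0] = 0.
  T[0,:] = [+0.0000 +0.3333 +0.5556]
  T[1,:] = [+0.1429 +0.0000 +0.7143]
  T[2,:] = [+0.5714 +0.2857 +0.0000]
moduli |λ_i(T)| = 0.8673, 0.5045, 0.3628.
ρ(T) = max|λ| = 0.8673; 0.8673 < 1 ⇒ converges.

0.8673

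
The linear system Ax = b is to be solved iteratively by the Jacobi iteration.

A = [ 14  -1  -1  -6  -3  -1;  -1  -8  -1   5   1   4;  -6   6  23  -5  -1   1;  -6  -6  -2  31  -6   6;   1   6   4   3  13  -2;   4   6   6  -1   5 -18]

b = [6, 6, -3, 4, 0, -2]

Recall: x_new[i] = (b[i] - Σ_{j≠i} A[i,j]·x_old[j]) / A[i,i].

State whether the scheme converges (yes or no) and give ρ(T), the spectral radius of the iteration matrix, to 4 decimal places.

yes, ρ = 0.8214

Split A = D + L + U, D = diag(14, -8, 23, 31, 13, -18).
Jacobi T = -D⁻¹(L+U): T[0,4] = -(-3)/(14) = +0.2143; T[0,0] = 0.
  T[0,:] = [+0.0000 +0.0714 +0.0714 +0.4286 +0.2143 +0.0714]
  T[1,:] = [-0.1250 +0.0000 -0.1250 +0.6250 +0.1250 +0.5000]
  T[2,:] = [+0.2609 -0.2609 +0.0000 +0.2174 +0.0435 -0.0435]
  T[3,:] = [+0.1935 +0.1935 +0.0645 +0.0000 +0.1935 -0.1935]
  T[4,:] = [-0.0769 -0.4615 -0.3077 -0.2308 +0.0000 +0.1538]
  T[5,:] = [+0.2222 +0.3333 +0.3333 -0.0556 +0.2778 +0.0000]
moduli |λ_i(T)| = 0.8214, 0.4246, 0.4246, 0.2895, 0.2895, 0.1903.
spectral radius ρ = 0.8214; 0.8214 < 1: convergent.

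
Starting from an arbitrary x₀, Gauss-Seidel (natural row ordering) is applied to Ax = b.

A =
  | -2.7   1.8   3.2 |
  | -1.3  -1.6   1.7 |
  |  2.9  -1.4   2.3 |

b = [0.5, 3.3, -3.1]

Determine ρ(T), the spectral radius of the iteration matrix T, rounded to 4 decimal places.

A = D + L + U where D = diag(-2.7, -1.6, 2.3).
GS T = -(D+L)⁻¹U: row 0 first, T[0,1] = -(1.8)/(-2.7) = +0.6667; later rows by forward substitution.
  T[0,:] = [+0.0000  +0.6667  +1.1852]
  T[1,:] = [+0.0000  -0.5417  +0.0995]
  T[2,:] = [+0.0000  -1.1703  -1.4338]
|roots of det(T-λI)|: 1.2749, 0.7005, 0.0000.
spectral radius ρ = 1.2749; 1.2749 > 1, so it fails to converge.

1.2749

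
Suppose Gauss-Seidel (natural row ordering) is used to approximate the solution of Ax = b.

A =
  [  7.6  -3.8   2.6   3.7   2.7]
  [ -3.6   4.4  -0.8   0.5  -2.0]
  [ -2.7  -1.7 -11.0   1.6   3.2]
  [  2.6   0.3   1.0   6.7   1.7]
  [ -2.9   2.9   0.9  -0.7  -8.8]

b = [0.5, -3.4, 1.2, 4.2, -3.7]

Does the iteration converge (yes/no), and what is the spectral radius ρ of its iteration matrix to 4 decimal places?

yes, ρ = 0.6773

Split A = D + L + U, D = diag(7.6, 4.4, -11, 6.7, -8.8).
Gauss-Seidel: T = -(D+L)⁻¹U, row 0 first, T[0,3] = -(3.7)/(7.6) = -0.4868; later rows by forward substitution.
  T[0,:] = [+0.0000  +0.5000  -0.3421  -0.4868  -0.3553]
  T[1,:] = [+0.0000  +0.4091  -0.0981  -0.5120  +0.1639]
  T[2,:] = [+0.0000  -0.1860  +0.0991  +0.3441  +0.3528]
  T[3,:] = [+0.0000  -0.1846  +0.1224  +0.1605  -0.1759]
  T[4,:] = [+0.0000  -0.0343  +0.0808  +0.0141  +0.2211]
moduli |λ_i(T)| = 0.6773, 0.3423, 0.1597, 0.0299, 0.0000.
spectral radius ρ = 0.6773; 0.6773 < 1, so it converges for any x₀.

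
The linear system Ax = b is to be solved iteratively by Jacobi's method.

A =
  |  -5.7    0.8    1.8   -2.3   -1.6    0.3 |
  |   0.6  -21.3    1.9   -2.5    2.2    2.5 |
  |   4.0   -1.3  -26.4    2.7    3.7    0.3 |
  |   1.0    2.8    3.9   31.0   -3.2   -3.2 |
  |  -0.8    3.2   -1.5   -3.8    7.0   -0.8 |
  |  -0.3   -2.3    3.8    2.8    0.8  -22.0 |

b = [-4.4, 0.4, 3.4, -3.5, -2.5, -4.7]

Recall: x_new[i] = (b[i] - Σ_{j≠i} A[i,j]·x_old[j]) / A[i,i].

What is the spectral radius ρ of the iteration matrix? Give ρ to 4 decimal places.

0.3145

Let D = diag(-5.7, -21.3, -26.4, 31, 7, -22); L, U the strict triangles.
T_J = -D⁻¹(L+U): T[2,3] = -(2.7)/(-26.4) = +0.1023; T[2,2] = 0.
  T[0,:] = [+0.0000, +0.1404, +0.3158, -0.4035, -0.2807, +0.0526]
  T[1,:] = [+0.0282, +0.0000, +0.0892, -0.1174, +0.1033, +0.1174]
  T[2,:] = [+0.1515, -0.0492, +0.0000, +0.1023, +0.1402, +0.0114]
  T[3,:] = [-0.0323, -0.0903, -0.1258, +0.0000, +0.1032, +0.1032]
  T[4,:] = [+0.1143, -0.4571, +0.2143, +0.5429, +0.0000, +0.1143]
  T[5,:] = [-0.0136, -0.1045, +0.1727, +0.1273, +0.0364, +0.0000]
eigenvalue magnitudes: 0.3145, 0.1893, 0.1893, 0.1891, 0.1891, 0.1253.
spectral radius ρ = 0.3145; 0.3145 < 1, so it converges for any x₀.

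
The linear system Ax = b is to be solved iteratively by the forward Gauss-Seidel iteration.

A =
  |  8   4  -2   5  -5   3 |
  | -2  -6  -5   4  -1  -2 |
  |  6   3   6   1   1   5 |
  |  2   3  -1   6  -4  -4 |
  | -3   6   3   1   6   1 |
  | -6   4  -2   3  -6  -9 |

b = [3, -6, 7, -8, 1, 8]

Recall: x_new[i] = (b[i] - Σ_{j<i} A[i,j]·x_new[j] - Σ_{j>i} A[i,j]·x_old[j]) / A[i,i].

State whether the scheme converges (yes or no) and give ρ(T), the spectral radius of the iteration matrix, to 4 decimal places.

Diagonal D = diag(8, -6, 6, 6, 6, -9); L, U strict lower/upper.
GS T = -(D+L)⁻¹U: row 0 first, T[0,3] = -(5)/(8) = -0.6250; later rows by forward substitution.
  T[0,:] = [+0.0000, -0.5000, +0.2500, -0.6250, +0.6250, -0.3750]
  T[1,:] = [+0.0000, +0.1667, -0.9167, +0.8750, -0.3750, -0.2083]
  T[2,:] = [+0.0000, +0.4167, +0.2083, +0.0208, -0.6042, -0.3542]
  T[3,:] = [+0.0000, +0.1528, +0.4097, -0.2257, +0.5451, +0.8368]
  T[4,:] = [+0.0000, -0.6505, +0.8692, -1.1603, +0.8987, -0.1082]
  T[5,:] = [+0.0000, +0.7994, -1.0633, +1.4992, -0.8665, +0.5872]
moduli |λ_i(T)| = 1.6250, 0.5451, 0.5451, 0.1551, 0.0687, 0.0000.
ρ = 1.6250; 1.6250 > 1: divergent.

no, ρ = 1.6250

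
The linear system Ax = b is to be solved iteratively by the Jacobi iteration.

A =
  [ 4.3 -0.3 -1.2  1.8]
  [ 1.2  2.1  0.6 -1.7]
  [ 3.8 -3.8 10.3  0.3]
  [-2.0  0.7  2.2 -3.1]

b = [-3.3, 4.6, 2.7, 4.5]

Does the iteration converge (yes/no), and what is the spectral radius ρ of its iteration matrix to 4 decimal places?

Split A = D + L + U, D = diag(4.3, 2.1, 10.3, -3.1).
Jacobi: T = -D⁻¹(L+U), T[2,3] = -(0.3)/(10.3) = -0.0291; T[2,2] = 0.
  T[0,:] = [+0.0000, +0.0698, +0.2791, -0.4186]
  T[1,:] = [-0.5714, +0.0000, -0.2857, +0.8095]
  T[2,:] = [-0.3689, +0.3689, +0.0000, -0.0291]
  T[3,:] = [-0.6452, +0.2258, +0.7097, +0.0000]
eigenvalue magnitudes: 0.7822, 0.5933, 0.5933, 0.1135.
ρ = 0.7822; 0.7822 < 1: convergent.

yes, ρ = 0.7822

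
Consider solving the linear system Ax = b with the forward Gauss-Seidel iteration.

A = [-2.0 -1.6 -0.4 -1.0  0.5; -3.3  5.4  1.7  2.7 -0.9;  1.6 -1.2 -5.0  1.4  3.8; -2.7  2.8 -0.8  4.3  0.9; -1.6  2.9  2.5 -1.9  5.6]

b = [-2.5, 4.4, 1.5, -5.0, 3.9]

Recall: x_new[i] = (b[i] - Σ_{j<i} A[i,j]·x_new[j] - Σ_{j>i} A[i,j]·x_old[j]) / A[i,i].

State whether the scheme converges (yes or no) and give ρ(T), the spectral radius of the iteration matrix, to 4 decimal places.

Diagonal D = diag(-2, 5.4, -5, 4.3, 5.6); L, U strict lower/upper.
Gauss-Seidel: T = -(D+L)⁻¹U, row 0 first, T[0,2] = -(-0.4)/(-2) = -0.2000; later rows by forward substitution.
  T[0,:] = [+0.0000, -0.8000, -0.2000, -0.5000, +0.2500]
  T[1,:] = [+0.0000, -0.4889, -0.4370, -0.8056, +0.3194]
  T[2,:] = [+0.0000, -0.1387, +0.0409, +0.3133, +0.7633]
  T[3,:] = [+0.0000, -0.2098, +0.1666, +0.2689, -0.1183]
  T[4,:] = [+0.0000, +0.0153, +0.2075, +0.2257, -0.4749]
eigenvalue magnitudes: 0.8445, 0.6559, 0.4812, 0.0158, 0.0000.
spectral radius ρ = 0.8445; 0.8445 < 1: convergent.

yes, ρ = 0.8445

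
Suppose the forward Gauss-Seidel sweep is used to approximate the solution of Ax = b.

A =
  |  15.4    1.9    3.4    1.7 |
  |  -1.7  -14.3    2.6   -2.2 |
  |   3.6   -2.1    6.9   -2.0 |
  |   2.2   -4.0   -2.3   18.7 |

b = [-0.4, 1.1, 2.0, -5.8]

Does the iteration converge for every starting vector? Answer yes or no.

yes

Write A = D+L+U with D = diag(15.4, -14.3, 6.9, 18.7).
Gauss-Seidel: T = -(D+L)⁻¹U, row 0 first, T[0,3] = -(1.7)/(15.4) = -0.1104; later rows by forward substitution.
  T[0,:] = [+0.0000, -0.1234, -0.2208, -0.1104]
  T[1,:] = [+0.0000, +0.0147, +0.2081, -0.1407]
  T[2,:] = [+0.0000, +0.0688, +0.1785, +0.3046]
  T[3,:] = [+0.0000, +0.0261, +0.0924, +0.0204]
|eigenvalues of T|: 0.3213, 0.0768, 0.0310, 0.0000.
ρ(T) = max|λ| = 0.3213; 0.3213 < 1 ⇒ converges.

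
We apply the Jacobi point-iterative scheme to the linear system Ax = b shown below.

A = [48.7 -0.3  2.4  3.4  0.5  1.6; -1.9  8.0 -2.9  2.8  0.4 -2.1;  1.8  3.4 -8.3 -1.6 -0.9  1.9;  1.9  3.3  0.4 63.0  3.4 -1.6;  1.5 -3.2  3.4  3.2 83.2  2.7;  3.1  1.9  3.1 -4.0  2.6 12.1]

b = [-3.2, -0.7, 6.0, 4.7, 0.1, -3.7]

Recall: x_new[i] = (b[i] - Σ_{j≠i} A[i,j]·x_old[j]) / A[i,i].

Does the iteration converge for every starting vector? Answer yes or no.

Diagonal D = diag(48.7, 8, -8.3, 63, 83.2, 12.1); L, U strict lower/upper.
Jacobi: T = -D⁻¹(L+U), T[0,5] = -(1.6)/(48.7) = -0.0329; T[0,0] = 0.
  T[0,:] = [+0.0000 +0.0062 -0.0493 -0.0698 -0.0103 -0.0329]
  T[1,:] = [+0.2375 +0.0000 +0.3625 -0.3500 -0.0500 +0.2625]
  T[2,:] = [+0.2169 +0.4096 +0.0000 -0.1928 -0.1084 +0.2289]
  T[3,:] = [-0.0302 -0.0524 -0.0063 +0.0000 -0.0540 +0.0254]
  T[4,:] = [-0.0180 +0.0385 -0.0409 -0.0385 +0.0000 -0.0325]
  T[5,:] = [-0.2562 -0.1570 -0.2562 +0.3306 -0.2149 +0.0000]
|eigenvalues of T|: 0.4129, 0.3096, 0.3096, 0.0593, 0.0328, 0.0030.
spectral radius ρ = 0.4129; 0.4129 < 1: convergent.

yes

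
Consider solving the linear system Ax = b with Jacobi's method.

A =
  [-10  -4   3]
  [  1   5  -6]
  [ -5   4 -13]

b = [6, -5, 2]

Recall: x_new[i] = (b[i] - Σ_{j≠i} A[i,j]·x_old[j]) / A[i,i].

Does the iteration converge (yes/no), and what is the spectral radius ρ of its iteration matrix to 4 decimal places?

Split A = D + L + U, D = diag(-10, 5, -13).
Jacobi: T = -D⁻¹(L+U), T[2,1] = -(4)/(-13) = +0.3077; T[2,2] = 0.
  T[0,:] = [+0.0000  -0.4000  +0.3000]
  T[1,:] = [-0.2000  +0.0000  +1.2000]
  T[2,:] = [-0.3846  +0.3077  +0.0000]
eigenvalue magnitudes: 0.7460, 0.4719, 0.4719.
spectral radius ρ = 0.7460; 0.7460 < 1 ⇒ converges.

yes, ρ = 0.7460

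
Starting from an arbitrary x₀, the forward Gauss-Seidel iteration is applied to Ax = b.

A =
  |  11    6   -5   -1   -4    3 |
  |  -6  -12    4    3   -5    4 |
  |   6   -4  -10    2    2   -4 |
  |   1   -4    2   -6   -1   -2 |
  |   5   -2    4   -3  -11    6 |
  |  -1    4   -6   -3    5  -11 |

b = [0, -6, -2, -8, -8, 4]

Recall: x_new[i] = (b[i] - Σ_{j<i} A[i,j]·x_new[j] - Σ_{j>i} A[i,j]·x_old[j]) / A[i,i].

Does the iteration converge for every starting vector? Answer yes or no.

no

Split A = D + L + U, D = diag(11, -12, -10, -6, -11, -11).
Gauss-Seidel: T = -(D+L)⁻¹U, row 0 first, T[0,5] = -(3)/(11) = -0.2727; later rows by forward substitution.
  T[0,:] = [+0.0000  -0.5455  +0.4545  +0.0909  +0.3636  -0.2727]
  T[1,:] = [+0.0000  +0.2727  +0.1061  +0.2045  -0.5985  +0.4697]
  T[2,:] = [+0.0000  -0.4364  +0.2303  +0.1727  +0.6576  -0.7515]
  T[3,:] = [+0.0000  -0.4182  +0.0818  -0.0636  +0.5121  -0.9424]
  T[4,:] = [+0.0000  -0.3421  +0.2488  +0.0843  +0.3736  +0.3198]
  T[5,:] = [+0.0000  +0.3453  -0.0376  +0.0276  -0.5792  +1.0079]
|λ(T)| sorted: 1.2143, 0.5928, 0.0851, 0.0701, 0.0701, 0.0000.
spectral radius ρ = 1.2143; 1.2143 > 1 ⇒ diverges.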